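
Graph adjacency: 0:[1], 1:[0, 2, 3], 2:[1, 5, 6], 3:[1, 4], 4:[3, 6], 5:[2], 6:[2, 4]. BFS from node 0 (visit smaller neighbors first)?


BFS queue: start with [0]
Visit order: [0, 1, 2, 3, 5, 6, 4]


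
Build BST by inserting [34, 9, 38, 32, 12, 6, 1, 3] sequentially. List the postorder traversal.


Root = 34; build tree by BST insertion.
Postorder traversal: [3, 1, 6, 12, 32, 9, 38, 34]


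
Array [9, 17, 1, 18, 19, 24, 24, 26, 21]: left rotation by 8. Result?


Left rotate by 8: [21, 9, 17, 1, 18, 19, 24, 24, 26]


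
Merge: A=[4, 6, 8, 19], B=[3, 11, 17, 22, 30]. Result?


Compare heads, take smaller each step.
Merged: [3, 4, 6, 8, 11, 17, 19, 22, 30]


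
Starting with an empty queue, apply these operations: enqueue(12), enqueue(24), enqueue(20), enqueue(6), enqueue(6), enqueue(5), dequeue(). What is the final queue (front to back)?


enqueue(12) -> [12]
enqueue(24) -> [12, 24]
enqueue(20) -> [12, 24, 20]
enqueue(6) -> [12, 24, 20, 6]
enqueue(6) -> [12, 24, 20, 6, 6]
enqueue(5) -> [12, 24, 20, 6, 6, 5]
dequeue() returns 12 -> [24, 20, 6, 6, 5]
Final queue (front to back): [24, 20, 6, 6, 5]


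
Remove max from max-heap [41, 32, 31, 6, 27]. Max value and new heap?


Max = 41
Replace root with last, heapify down
Resulting heap: [32, 27, 31, 6]


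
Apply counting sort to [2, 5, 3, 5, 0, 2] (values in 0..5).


Count array: [1, 0, 2, 1, 0, 2]
Reconstruct: [0, 2, 2, 3, 5, 5]


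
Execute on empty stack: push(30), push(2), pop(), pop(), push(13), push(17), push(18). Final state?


push(30) -> [30]
push(2) -> [30, 2]
pop() returns 2 -> [30]
pop() returns 30 -> []
push(13) -> [13]
push(17) -> [13, 17]
push(18) -> [13, 17, 18]
Final stack (bottom to top): [13, 17, 18]


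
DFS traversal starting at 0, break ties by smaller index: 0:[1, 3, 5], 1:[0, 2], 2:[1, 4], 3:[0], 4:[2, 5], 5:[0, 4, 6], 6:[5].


DFS stack-based: start with [0]
Visit order: [0, 1, 2, 4, 5, 6, 3]


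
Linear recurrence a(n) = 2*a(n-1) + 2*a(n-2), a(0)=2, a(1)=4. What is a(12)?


Build bottom-up:
...a(10)=36544, a(11)=99840, a(12)=2*99840+2*36544=272768


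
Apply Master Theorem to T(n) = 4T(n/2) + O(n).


a=4, b=2, c=1. log_2(4)=2 > c=1. Case 1: O(n^log_b(a)) = O(n^2)
Complexity: O(n^2)


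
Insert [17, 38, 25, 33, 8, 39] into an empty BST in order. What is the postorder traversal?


Root = 17; build tree by BST insertion.
Postorder traversal: [8, 33, 25, 39, 38, 17]


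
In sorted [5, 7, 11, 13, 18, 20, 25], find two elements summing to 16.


Two pointers: lo=0, hi=6
Found pair: (5, 11) summing to 16


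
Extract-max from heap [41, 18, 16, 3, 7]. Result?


Max = 41
Replace root with last, heapify down
Resulting heap: [18, 7, 16, 3]


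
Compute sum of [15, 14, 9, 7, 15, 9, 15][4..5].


Prefix sums: [0, 15, 29, 38, 45, 60, 69, 84]
Sum[4..5] = prefix[6] - prefix[4] = 69 - 45 = 24


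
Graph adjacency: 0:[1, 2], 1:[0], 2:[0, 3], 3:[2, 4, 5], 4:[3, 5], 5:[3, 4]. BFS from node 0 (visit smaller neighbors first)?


BFS queue: start with [0]
Visit order: [0, 1, 2, 3, 4, 5]


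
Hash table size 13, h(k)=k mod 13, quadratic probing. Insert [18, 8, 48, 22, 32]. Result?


Insertions: 18->slot 5; 8->slot 8; 48->slot 9; 22->slot 10; 32->slot 6
Table: [None, None, None, None, None, 18, 32, None, 8, 48, 22, None, None]


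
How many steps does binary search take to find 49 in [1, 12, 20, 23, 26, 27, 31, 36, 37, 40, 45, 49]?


Search for 49:
[0,11] mid=5 arr[5]=27
[6,11] mid=8 arr[8]=37
[9,11] mid=10 arr[10]=45
[11,11] mid=11 arr[11]=49
Total: 4 comparisons


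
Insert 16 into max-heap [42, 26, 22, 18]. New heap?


Append 16: [42, 26, 22, 18, 16]
Bubble up: no swaps needed
Result: [42, 26, 22, 18, 16]


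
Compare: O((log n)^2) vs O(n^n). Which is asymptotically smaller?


polylogarithmic grows slower than n^n
O((log n)^2) is asymptotically smaller; O(n^n) grows faster


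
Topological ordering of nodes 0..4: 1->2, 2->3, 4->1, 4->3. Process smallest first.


Kahn's algorithm, process smallest node first
Order: [0, 4, 1, 2, 3]


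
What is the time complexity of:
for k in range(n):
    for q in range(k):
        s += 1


Per nesting level: O(n) * O(n) [triangular over k] = O(n^2)
Complexity: O(n^2)


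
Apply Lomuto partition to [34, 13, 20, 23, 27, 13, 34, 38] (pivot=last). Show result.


Elements <= 38 go left of pivot.
Result: [34, 13, 20, 23, 27, 13, 34, 38], pivot at index 7


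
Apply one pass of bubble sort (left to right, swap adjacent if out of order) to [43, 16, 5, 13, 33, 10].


After one pass: [16, 5, 13, 33, 10, 43]


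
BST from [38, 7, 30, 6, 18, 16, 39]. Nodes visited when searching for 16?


BST root = 38
Search for 16: compare at each node
Path: [38, 7, 30, 18, 16]


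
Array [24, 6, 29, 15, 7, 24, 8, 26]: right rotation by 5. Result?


Right rotate by 5: [15, 7, 24, 8, 26, 24, 6, 29]


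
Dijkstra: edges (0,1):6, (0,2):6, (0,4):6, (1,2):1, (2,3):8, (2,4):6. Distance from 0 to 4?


Dijkstra from 0:
Distances: {0: 0, 1: 6, 2: 6, 3: 14, 4: 6}
Shortest distance to 4 = 6, path = [0, 4]


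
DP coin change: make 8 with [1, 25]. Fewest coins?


dp[0]=0; dp[i]=1+min(dp[i-c] for c in coins)
...dp[3]=3, dp[4]=4, dp[5]=5, dp[6]=6, dp[7]=7, dp[8]=8
Minimum coins for 8 = 8


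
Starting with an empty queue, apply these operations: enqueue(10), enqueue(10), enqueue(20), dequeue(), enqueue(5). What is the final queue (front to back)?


enqueue(10) -> [10]
enqueue(10) -> [10, 10]
enqueue(20) -> [10, 10, 20]
dequeue() returns 10 -> [10, 20]
enqueue(5) -> [10, 20, 5]
Final queue (front to back): [10, 20, 5]


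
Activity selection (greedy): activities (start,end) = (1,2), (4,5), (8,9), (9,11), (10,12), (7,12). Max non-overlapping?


Greedy: pick earliest-ending, then skip overlaps.
Selected (4 activities): [(1, 2), (4, 5), (8, 9), (9, 11)]


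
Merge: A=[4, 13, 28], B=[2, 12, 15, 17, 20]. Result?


Compare heads, take smaller each step.
Merged: [2, 4, 12, 13, 15, 17, 20, 28]


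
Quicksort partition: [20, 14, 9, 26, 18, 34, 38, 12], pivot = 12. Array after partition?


Elements <= 12 go left of pivot.
Result: [9, 12, 20, 26, 18, 34, 38, 14], pivot at index 1


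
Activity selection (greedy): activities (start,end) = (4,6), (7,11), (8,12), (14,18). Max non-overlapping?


Greedy: pick earliest-ending, then skip overlaps.
Selected (3 activities): [(4, 6), (7, 11), (14, 18)]


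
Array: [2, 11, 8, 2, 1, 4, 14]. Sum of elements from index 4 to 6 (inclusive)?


Prefix sums: [0, 2, 13, 21, 23, 24, 28, 42]
Sum[4..6] = prefix[7] - prefix[4] = 42 - 23 = 19


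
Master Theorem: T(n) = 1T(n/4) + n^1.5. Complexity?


a=1, b=4, c=1.5. log_4(1)=0 < c=1.5. Case 3: O(n^c) = O(n^1.500)
Complexity: O(n^1.500)


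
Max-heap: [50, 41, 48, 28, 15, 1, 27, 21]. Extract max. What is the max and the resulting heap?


Max = 50
Replace root with last, heapify down
Resulting heap: [48, 41, 27, 28, 15, 1, 21]


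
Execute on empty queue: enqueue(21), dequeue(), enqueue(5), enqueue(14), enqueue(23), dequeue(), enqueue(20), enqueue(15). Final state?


enqueue(21) -> [21]
dequeue() returns 21 -> []
enqueue(5) -> [5]
enqueue(14) -> [5, 14]
enqueue(23) -> [5, 14, 23]
dequeue() returns 5 -> [14, 23]
enqueue(20) -> [14, 23, 20]
enqueue(15) -> [14, 23, 20, 15]
Final queue (front to back): [14, 23, 20, 15]


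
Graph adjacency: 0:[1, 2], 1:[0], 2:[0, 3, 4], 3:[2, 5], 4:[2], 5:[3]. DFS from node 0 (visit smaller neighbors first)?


DFS stack-based: start with [0]
Visit order: [0, 1, 2, 3, 5, 4]


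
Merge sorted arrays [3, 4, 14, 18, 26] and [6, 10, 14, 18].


Compare heads, take smaller each step.
Merged: [3, 4, 6, 10, 14, 14, 18, 18, 26]


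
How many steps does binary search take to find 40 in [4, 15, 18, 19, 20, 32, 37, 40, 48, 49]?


Search for 40:
[0,9] mid=4 arr[4]=20
[5,9] mid=7 arr[7]=40
Total: 2 comparisons


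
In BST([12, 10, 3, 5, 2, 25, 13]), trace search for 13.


BST root = 12
Search for 13: compare at each node
Path: [12, 25, 13]


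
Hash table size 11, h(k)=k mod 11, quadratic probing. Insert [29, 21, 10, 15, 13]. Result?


Insertions: 29->slot 7; 21->slot 10; 10->slot 0; 15->slot 4; 13->slot 2
Table: [10, None, 13, None, 15, None, None, 29, None, None, 21]


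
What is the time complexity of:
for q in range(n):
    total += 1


Per nesting level: O(n) = O(n)
Complexity: O(n)


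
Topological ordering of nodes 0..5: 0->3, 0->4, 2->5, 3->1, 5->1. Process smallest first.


Kahn's algorithm, process smallest node first
Order: [0, 2, 3, 4, 5, 1]


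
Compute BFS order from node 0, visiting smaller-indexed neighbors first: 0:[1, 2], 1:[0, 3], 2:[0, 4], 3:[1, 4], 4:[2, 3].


BFS queue: start with [0]
Visit order: [0, 1, 2, 3, 4]


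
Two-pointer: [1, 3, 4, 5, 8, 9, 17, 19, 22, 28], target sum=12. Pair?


Two pointers: lo=0, hi=9
Found pair: (3, 9) summing to 12


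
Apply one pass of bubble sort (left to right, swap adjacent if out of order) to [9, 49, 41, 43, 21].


After one pass: [9, 41, 43, 21, 49]


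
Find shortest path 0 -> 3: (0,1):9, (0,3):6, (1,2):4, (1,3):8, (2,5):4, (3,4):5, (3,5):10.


Dijkstra from 0:
Distances: {0: 0, 1: 9, 2: 13, 3: 6, 4: 11, 5: 16}
Shortest distance to 3 = 6, path = [0, 3]


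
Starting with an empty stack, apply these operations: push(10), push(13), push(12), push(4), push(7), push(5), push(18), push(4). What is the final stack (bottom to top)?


push(10) -> [10]
push(13) -> [10, 13]
push(12) -> [10, 13, 12]
push(4) -> [10, 13, 12, 4]
push(7) -> [10, 13, 12, 4, 7]
push(5) -> [10, 13, 12, 4, 7, 5]
push(18) -> [10, 13, 12, 4, 7, 5, 18]
push(4) -> [10, 13, 12, 4, 7, 5, 18, 4]
Final stack (bottom to top): [10, 13, 12, 4, 7, 5, 18, 4]


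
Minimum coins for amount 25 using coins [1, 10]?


dp[0]=0; dp[i]=1+min(dp[i-c] for c in coins)
...dp[20]=2, dp[21]=3, dp[22]=4, dp[23]=5, dp[24]=6, dp[25]=7
Minimum coins for 25 = 7


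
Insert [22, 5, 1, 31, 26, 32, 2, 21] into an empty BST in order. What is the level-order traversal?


Root = 22; build tree by BST insertion.
Level-Order traversal: [22, 5, 31, 1, 21, 26, 32, 2]


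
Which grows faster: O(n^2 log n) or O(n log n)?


linearithmic grows slower than n^2 log n
O(n log n) is asymptotically smaller; O(n^2 log n) grows faster


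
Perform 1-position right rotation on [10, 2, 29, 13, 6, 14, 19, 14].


Right rotate by 1: [14, 10, 2, 29, 13, 6, 14, 19]


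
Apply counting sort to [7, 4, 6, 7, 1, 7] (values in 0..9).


Count array: [0, 1, 0, 0, 1, 0, 1, 3, 0, 0]
Reconstruct: [1, 4, 6, 7, 7, 7]


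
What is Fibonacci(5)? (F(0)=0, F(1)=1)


F(n)=F(n-1)+F(n-2)
...F(3)=2, F(4)=3, F(5)=5


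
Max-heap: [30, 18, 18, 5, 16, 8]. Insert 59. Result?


Append 59: [30, 18, 18, 5, 16, 8, 59]
Bubble up: swap idx 6(59) with idx 2(18); swap idx 2(59) with idx 0(30)
Result: [59, 18, 30, 5, 16, 8, 18]


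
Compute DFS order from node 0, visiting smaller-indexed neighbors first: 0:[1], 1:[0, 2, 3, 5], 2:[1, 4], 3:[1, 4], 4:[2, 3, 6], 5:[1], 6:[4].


DFS stack-based: start with [0]
Visit order: [0, 1, 2, 4, 3, 6, 5]


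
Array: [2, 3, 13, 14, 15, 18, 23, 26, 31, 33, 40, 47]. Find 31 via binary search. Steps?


Search for 31:
[0,11] mid=5 arr[5]=18
[6,11] mid=8 arr[8]=31
Total: 2 comparisons


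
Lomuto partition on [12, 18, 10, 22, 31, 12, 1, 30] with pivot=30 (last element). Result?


Elements <= 30 go left of pivot.
Result: [12, 18, 10, 22, 12, 1, 30, 31], pivot at index 6


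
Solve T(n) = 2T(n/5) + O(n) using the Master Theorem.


a=2, b=5, c=1. log_5(2)=0.431 < c=1. Case 3: O(n^c) = O(n)
Complexity: O(n)


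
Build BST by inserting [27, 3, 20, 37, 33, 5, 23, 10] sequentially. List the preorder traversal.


Root = 27; build tree by BST insertion.
Preorder traversal: [27, 3, 20, 5, 10, 23, 37, 33]


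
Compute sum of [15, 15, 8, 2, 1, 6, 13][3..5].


Prefix sums: [0, 15, 30, 38, 40, 41, 47, 60]
Sum[3..5] = prefix[6] - prefix[3] = 47 - 38 = 9


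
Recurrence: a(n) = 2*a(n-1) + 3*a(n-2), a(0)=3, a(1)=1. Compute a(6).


Build bottom-up:
...a(4)=83, a(5)=241, a(6)=2*241+3*83=731


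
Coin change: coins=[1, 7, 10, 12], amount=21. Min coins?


dp[0]=0; dp[i]=1+min(dp[i-c] for c in coins)
...dp[16]=4, dp[17]=2, dp[18]=3, dp[19]=2, dp[20]=2, dp[21]=3
Minimum coins for 21 = 3


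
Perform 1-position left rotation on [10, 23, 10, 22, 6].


Left rotate by 1: [23, 10, 22, 6, 10]


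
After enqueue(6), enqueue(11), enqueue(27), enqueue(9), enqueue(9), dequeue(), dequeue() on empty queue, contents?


enqueue(6) -> [6]
enqueue(11) -> [6, 11]
enqueue(27) -> [6, 11, 27]
enqueue(9) -> [6, 11, 27, 9]
enqueue(9) -> [6, 11, 27, 9, 9]
dequeue() returns 6 -> [11, 27, 9, 9]
dequeue() returns 11 -> [27, 9, 9]
Final queue (front to back): [27, 9, 9]


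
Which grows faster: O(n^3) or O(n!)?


cubic grows slower than factorial
O(n^3) is asymptotically smaller; O(n!) grows faster


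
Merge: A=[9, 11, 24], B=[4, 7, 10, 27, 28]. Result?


Compare heads, take smaller each step.
Merged: [4, 7, 9, 10, 11, 24, 27, 28]


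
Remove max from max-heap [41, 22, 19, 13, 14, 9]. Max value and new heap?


Max = 41
Replace root with last, heapify down
Resulting heap: [22, 14, 19, 13, 9]


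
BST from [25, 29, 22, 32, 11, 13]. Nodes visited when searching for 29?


BST root = 25
Search for 29: compare at each node
Path: [25, 29]


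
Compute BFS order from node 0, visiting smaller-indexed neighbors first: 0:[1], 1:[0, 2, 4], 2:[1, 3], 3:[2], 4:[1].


BFS queue: start with [0]
Visit order: [0, 1, 2, 4, 3]


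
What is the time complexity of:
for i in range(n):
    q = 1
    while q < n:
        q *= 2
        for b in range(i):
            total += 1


Per nesting level: O(n) * O(log n) * O(n) [triangular over i] = O(n^2 log n)
Complexity: O(n^2 log n)


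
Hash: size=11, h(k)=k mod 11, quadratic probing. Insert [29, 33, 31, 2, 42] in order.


Insertions: 29->slot 7; 33->slot 0; 31->slot 9; 2->slot 2; 42->slot 10
Table: [33, None, 2, None, None, None, None, 29, None, 31, 42]


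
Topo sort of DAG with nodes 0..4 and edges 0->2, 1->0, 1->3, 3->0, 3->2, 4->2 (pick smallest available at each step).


Kahn's algorithm, process smallest node first
Order: [1, 3, 0, 4, 2]


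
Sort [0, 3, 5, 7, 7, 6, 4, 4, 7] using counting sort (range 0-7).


Count array: [1, 0, 0, 1, 2, 1, 1, 3]
Reconstruct: [0, 3, 4, 4, 5, 6, 7, 7, 7]


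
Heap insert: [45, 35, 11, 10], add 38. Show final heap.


Append 38: [45, 35, 11, 10, 38]
Bubble up: swap idx 4(38) with idx 1(35)
Result: [45, 38, 11, 10, 35]


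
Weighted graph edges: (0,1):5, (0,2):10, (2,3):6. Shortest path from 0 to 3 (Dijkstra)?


Dijkstra from 0:
Distances: {0: 0, 1: 5, 2: 10, 3: 16}
Shortest distance to 3 = 16, path = [0, 2, 3]


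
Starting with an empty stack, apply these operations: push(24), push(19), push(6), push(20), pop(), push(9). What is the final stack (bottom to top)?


push(24) -> [24]
push(19) -> [24, 19]
push(6) -> [24, 19, 6]
push(20) -> [24, 19, 6, 20]
pop() returns 20 -> [24, 19, 6]
push(9) -> [24, 19, 6, 9]
Final stack (bottom to top): [24, 19, 6, 9]


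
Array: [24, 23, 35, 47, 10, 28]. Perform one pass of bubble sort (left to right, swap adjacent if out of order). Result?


After one pass: [23, 24, 35, 10, 28, 47]


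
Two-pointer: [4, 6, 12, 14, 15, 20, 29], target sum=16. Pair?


Two pointers: lo=0, hi=6
Found pair: (4, 12) summing to 16


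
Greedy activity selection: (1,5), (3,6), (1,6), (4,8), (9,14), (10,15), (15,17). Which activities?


Greedy: pick earliest-ending, then skip overlaps.
Selected (3 activities): [(1, 5), (9, 14), (15, 17)]


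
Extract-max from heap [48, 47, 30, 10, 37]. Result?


Max = 48
Replace root with last, heapify down
Resulting heap: [47, 37, 30, 10]


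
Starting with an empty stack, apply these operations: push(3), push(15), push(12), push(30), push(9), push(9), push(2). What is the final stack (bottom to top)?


push(3) -> [3]
push(15) -> [3, 15]
push(12) -> [3, 15, 12]
push(30) -> [3, 15, 12, 30]
push(9) -> [3, 15, 12, 30, 9]
push(9) -> [3, 15, 12, 30, 9, 9]
push(2) -> [3, 15, 12, 30, 9, 9, 2]
Final stack (bottom to top): [3, 15, 12, 30, 9, 9, 2]


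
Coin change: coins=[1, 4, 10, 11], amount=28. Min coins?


dp[0]=0; dp[i]=1+min(dp[i-c] for c in coins)
...dp[23]=3, dp[24]=3, dp[25]=3, dp[26]=3, dp[27]=4, dp[28]=4
Minimum coins for 28 = 4


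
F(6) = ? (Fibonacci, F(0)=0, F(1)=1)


F(n)=F(n-1)+F(n-2)
...F(4)=3, F(5)=5, F(6)=8


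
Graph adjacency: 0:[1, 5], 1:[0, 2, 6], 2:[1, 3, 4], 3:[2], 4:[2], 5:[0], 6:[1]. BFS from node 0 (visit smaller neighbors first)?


BFS queue: start with [0]
Visit order: [0, 1, 5, 2, 6, 3, 4]


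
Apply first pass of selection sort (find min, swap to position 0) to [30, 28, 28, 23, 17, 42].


After one pass: [17, 28, 28, 23, 30, 42]


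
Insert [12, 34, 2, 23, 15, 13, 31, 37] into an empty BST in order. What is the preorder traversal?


Root = 12; build tree by BST insertion.
Preorder traversal: [12, 2, 34, 23, 15, 13, 31, 37]


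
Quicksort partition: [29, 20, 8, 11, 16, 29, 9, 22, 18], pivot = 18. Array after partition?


Elements <= 18 go left of pivot.
Result: [8, 11, 16, 9, 18, 29, 20, 22, 29], pivot at index 4


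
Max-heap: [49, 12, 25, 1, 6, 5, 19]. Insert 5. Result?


Append 5: [49, 12, 25, 1, 6, 5, 19, 5]
Bubble up: swap idx 7(5) with idx 3(1)
Result: [49, 12, 25, 5, 6, 5, 19, 1]


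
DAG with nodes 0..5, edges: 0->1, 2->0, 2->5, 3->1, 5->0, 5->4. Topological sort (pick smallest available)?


Kahn's algorithm, process smallest node first
Order: [2, 3, 5, 0, 1, 4]


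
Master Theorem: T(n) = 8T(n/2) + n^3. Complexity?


a=8, b=2, c=3. log_2(8)=3 = c=3. Case 2: O(n^c log n) = O(n^3 log n)
Complexity: O(n^3 log n)


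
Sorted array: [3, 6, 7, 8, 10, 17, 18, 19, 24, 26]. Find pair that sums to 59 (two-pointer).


Two pointers: lo=0, hi=9
No pair sums to 59


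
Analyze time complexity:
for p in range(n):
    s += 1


Per nesting level: O(n) = O(n)
Complexity: O(n)


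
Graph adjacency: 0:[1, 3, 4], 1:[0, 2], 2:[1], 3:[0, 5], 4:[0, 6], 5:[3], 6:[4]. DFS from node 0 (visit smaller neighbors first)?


DFS stack-based: start with [0]
Visit order: [0, 1, 2, 3, 5, 4, 6]


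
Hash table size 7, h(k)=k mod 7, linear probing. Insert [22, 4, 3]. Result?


Insertions: 22->slot 1; 4->slot 4; 3->slot 3
Table: [None, 22, None, 3, 4, None, None]


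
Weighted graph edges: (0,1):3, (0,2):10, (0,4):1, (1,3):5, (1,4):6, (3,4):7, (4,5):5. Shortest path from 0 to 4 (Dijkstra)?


Dijkstra from 0:
Distances: {0: 0, 1: 3, 2: 10, 3: 8, 4: 1, 5: 6}
Shortest distance to 4 = 1, path = [0, 4]


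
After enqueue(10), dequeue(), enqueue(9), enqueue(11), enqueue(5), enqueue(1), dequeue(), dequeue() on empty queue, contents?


enqueue(10) -> [10]
dequeue() returns 10 -> []
enqueue(9) -> [9]
enqueue(11) -> [9, 11]
enqueue(5) -> [9, 11, 5]
enqueue(1) -> [9, 11, 5, 1]
dequeue() returns 9 -> [11, 5, 1]
dequeue() returns 11 -> [5, 1]
Final queue (front to back): [5, 1]


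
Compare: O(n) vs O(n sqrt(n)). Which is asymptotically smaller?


linear grows slower than n^1.5
O(n) is asymptotically smaller; O(n sqrt(n)) grows faster


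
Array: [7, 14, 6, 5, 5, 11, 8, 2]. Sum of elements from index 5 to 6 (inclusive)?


Prefix sums: [0, 7, 21, 27, 32, 37, 48, 56, 58]
Sum[5..6] = prefix[7] - prefix[5] = 56 - 37 = 19


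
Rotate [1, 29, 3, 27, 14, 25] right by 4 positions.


Right rotate by 4: [3, 27, 14, 25, 1, 29]


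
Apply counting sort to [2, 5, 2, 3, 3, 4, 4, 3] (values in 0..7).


Count array: [0, 0, 2, 3, 2, 1, 0, 0]
Reconstruct: [2, 2, 3, 3, 3, 4, 4, 5]


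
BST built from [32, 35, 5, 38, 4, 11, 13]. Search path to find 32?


BST root = 32
Search for 32: compare at each node
Path: [32]


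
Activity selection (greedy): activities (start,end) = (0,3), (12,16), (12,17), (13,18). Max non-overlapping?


Greedy: pick earliest-ending, then skip overlaps.
Selected (2 activities): [(0, 3), (12, 16)]


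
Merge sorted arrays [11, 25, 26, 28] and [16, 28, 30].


Compare heads, take smaller each step.
Merged: [11, 16, 25, 26, 28, 28, 30]


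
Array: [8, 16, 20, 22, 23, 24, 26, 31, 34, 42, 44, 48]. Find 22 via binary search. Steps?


Search for 22:
[0,11] mid=5 arr[5]=24
[0,4] mid=2 arr[2]=20
[3,4] mid=3 arr[3]=22
Total: 3 comparisons


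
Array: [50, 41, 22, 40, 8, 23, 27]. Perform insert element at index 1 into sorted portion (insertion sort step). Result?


After one pass: [41, 50, 22, 40, 8, 23, 27]


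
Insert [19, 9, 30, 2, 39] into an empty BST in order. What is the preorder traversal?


Root = 19; build tree by BST insertion.
Preorder traversal: [19, 9, 2, 30, 39]


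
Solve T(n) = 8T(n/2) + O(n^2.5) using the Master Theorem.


a=8, b=2, c=2.5. log_2(8)=3 > c=2.5. Case 1: O(n^log_b(a)) = O(n^3)
Complexity: O(n^3)


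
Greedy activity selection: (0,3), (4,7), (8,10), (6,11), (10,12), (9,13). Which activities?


Greedy: pick earliest-ending, then skip overlaps.
Selected (4 activities): [(0, 3), (4, 7), (8, 10), (10, 12)]


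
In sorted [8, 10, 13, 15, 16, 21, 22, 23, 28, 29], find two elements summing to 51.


Two pointers: lo=0, hi=9
Found pair: (22, 29) summing to 51


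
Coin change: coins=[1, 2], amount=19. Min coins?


dp[0]=0; dp[i]=1+min(dp[i-c] for c in coins)
...dp[14]=7, dp[15]=8, dp[16]=8, dp[17]=9, dp[18]=9, dp[19]=10
Minimum coins for 19 = 10


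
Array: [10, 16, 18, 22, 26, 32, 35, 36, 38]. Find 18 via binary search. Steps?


Search for 18:
[0,8] mid=4 arr[4]=26
[0,3] mid=1 arr[1]=16
[2,3] mid=2 arr[2]=18
Total: 3 comparisons


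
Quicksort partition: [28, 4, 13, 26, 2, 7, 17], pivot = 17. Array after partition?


Elements <= 17 go left of pivot.
Result: [4, 13, 2, 7, 17, 26, 28], pivot at index 4


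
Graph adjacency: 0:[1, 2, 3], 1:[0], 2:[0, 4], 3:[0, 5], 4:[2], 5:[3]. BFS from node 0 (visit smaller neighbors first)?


BFS queue: start with [0]
Visit order: [0, 1, 2, 3, 4, 5]


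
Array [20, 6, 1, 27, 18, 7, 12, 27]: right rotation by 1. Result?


Right rotate by 1: [27, 20, 6, 1, 27, 18, 7, 12]


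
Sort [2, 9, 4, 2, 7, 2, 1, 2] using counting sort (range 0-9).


Count array: [0, 1, 4, 0, 1, 0, 0, 1, 0, 1]
Reconstruct: [1, 2, 2, 2, 2, 4, 7, 9]


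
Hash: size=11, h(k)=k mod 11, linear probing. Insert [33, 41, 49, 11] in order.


Insertions: 33->slot 0; 41->slot 8; 49->slot 5; 11->slot 1
Table: [33, 11, None, None, None, 49, None, None, 41, None, None]


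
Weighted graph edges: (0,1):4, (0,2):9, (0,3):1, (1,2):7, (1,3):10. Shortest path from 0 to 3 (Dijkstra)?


Dijkstra from 0:
Distances: {0: 0, 1: 4, 2: 9, 3: 1}
Shortest distance to 3 = 1, path = [0, 3]


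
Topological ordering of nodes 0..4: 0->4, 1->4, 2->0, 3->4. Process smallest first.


Kahn's algorithm, process smallest node first
Order: [1, 2, 0, 3, 4]


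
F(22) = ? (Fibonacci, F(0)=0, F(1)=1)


F(n)=F(n-1)+F(n-2)
...F(20)=6765, F(21)=10946, F(22)=17711


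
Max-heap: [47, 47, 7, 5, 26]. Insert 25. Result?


Append 25: [47, 47, 7, 5, 26, 25]
Bubble up: swap idx 5(25) with idx 2(7)
Result: [47, 47, 25, 5, 26, 7]


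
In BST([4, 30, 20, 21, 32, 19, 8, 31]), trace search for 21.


BST root = 4
Search for 21: compare at each node
Path: [4, 30, 20, 21]


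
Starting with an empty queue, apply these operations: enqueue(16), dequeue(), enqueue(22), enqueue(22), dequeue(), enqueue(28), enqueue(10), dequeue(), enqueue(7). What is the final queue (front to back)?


enqueue(16) -> [16]
dequeue() returns 16 -> []
enqueue(22) -> [22]
enqueue(22) -> [22, 22]
dequeue() returns 22 -> [22]
enqueue(28) -> [22, 28]
enqueue(10) -> [22, 28, 10]
dequeue() returns 22 -> [28, 10]
enqueue(7) -> [28, 10, 7]
Final queue (front to back): [28, 10, 7]


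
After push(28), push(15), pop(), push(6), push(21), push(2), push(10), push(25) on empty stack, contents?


push(28) -> [28]
push(15) -> [28, 15]
pop() returns 15 -> [28]
push(6) -> [28, 6]
push(21) -> [28, 6, 21]
push(2) -> [28, 6, 21, 2]
push(10) -> [28, 6, 21, 2, 10]
push(25) -> [28, 6, 21, 2, 10, 25]
Final stack (bottom to top): [28, 6, 21, 2, 10, 25]


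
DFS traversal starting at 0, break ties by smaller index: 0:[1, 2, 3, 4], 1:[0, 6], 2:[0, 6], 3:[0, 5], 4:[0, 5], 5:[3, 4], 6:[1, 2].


DFS stack-based: start with [0]
Visit order: [0, 1, 6, 2, 3, 5, 4]


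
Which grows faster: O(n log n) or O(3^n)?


linearithmic grows slower than exponential (base 3)
O(n log n) is asymptotically smaller; O(3^n) grows faster


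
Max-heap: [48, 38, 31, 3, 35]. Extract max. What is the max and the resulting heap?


Max = 48
Replace root with last, heapify down
Resulting heap: [38, 35, 31, 3]


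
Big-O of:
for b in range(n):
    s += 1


Per nesting level: O(n) = O(n)
Complexity: O(n)


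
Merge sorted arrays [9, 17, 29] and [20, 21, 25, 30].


Compare heads, take smaller each step.
Merged: [9, 17, 20, 21, 25, 29, 30]


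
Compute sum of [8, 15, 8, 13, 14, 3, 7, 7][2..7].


Prefix sums: [0, 8, 23, 31, 44, 58, 61, 68, 75]
Sum[2..7] = prefix[8] - prefix[2] = 75 - 23 = 52


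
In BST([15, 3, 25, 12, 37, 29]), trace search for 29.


BST root = 15
Search for 29: compare at each node
Path: [15, 25, 37, 29]


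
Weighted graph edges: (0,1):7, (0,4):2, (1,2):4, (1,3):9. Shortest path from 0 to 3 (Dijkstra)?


Dijkstra from 0:
Distances: {0: 0, 1: 7, 2: 11, 3: 16, 4: 2}
Shortest distance to 3 = 16, path = [0, 1, 3]


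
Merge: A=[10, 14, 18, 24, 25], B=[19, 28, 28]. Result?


Compare heads, take smaller each step.
Merged: [10, 14, 18, 19, 24, 25, 28, 28]


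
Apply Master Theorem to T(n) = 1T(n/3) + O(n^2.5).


a=1, b=3, c=2.5. log_3(1)=0 < c=2.5. Case 3: O(n^c) = O(n^2.500)
Complexity: O(n^2.500)


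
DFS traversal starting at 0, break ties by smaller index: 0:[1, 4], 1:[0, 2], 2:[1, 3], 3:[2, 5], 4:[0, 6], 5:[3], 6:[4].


DFS stack-based: start with [0]
Visit order: [0, 1, 2, 3, 5, 4, 6]


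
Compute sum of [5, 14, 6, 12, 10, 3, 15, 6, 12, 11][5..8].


Prefix sums: [0, 5, 19, 25, 37, 47, 50, 65, 71, 83, 94]
Sum[5..8] = prefix[9] - prefix[5] = 83 - 47 = 36


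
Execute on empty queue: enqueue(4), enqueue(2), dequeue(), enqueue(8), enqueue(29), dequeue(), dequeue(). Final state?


enqueue(4) -> [4]
enqueue(2) -> [4, 2]
dequeue() returns 4 -> [2]
enqueue(8) -> [2, 8]
enqueue(29) -> [2, 8, 29]
dequeue() returns 2 -> [8, 29]
dequeue() returns 8 -> [29]
Final queue (front to back): [29]


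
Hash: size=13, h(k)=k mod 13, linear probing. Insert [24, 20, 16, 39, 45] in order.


Insertions: 24->slot 11; 20->slot 7; 16->slot 3; 39->slot 0; 45->slot 6
Table: [39, None, None, 16, None, None, 45, 20, None, None, None, 24, None]


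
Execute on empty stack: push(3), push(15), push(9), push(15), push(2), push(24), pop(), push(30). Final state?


push(3) -> [3]
push(15) -> [3, 15]
push(9) -> [3, 15, 9]
push(15) -> [3, 15, 9, 15]
push(2) -> [3, 15, 9, 15, 2]
push(24) -> [3, 15, 9, 15, 2, 24]
pop() returns 24 -> [3, 15, 9, 15, 2]
push(30) -> [3, 15, 9, 15, 2, 30]
Final stack (bottom to top): [3, 15, 9, 15, 2, 30]


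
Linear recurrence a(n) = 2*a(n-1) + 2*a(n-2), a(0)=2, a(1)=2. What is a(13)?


Build bottom-up:
...a(11)=63296, a(12)=172928, a(13)=2*172928+2*63296=472448


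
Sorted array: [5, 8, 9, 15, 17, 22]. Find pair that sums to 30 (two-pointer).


Two pointers: lo=0, hi=5
Found pair: (8, 22) summing to 30


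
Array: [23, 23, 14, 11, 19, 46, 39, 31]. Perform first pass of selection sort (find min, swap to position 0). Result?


After one pass: [11, 23, 14, 23, 19, 46, 39, 31]


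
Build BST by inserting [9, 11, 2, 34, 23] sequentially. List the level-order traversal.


Root = 9; build tree by BST insertion.
Level-Order traversal: [9, 2, 11, 34, 23]


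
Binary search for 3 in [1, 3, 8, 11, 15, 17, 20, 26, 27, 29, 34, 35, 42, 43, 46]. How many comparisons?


Search for 3:
[0,14] mid=7 arr[7]=26
[0,6] mid=3 arr[3]=11
[0,2] mid=1 arr[1]=3
Total: 3 comparisons


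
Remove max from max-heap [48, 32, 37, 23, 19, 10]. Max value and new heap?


Max = 48
Replace root with last, heapify down
Resulting heap: [37, 32, 10, 23, 19]


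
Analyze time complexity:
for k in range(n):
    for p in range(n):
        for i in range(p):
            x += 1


Per nesting level: O(n) * O(n) * O(n) [triangular over p] = O(n^3)
Complexity: O(n^3)


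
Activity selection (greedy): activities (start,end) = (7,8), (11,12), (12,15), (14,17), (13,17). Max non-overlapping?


Greedy: pick earliest-ending, then skip overlaps.
Selected (3 activities): [(7, 8), (11, 12), (12, 15)]


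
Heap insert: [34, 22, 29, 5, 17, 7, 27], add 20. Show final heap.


Append 20: [34, 22, 29, 5, 17, 7, 27, 20]
Bubble up: swap idx 7(20) with idx 3(5)
Result: [34, 22, 29, 20, 17, 7, 27, 5]


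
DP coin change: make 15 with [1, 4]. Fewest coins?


dp[0]=0; dp[i]=1+min(dp[i-c] for c in coins)
...dp[10]=4, dp[11]=5, dp[12]=3, dp[13]=4, dp[14]=5, dp[15]=6
Minimum coins for 15 = 6


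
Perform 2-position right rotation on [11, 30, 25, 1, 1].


Right rotate by 2: [1, 1, 11, 30, 25]


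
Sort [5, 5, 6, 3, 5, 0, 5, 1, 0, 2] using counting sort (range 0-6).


Count array: [2, 1, 1, 1, 0, 4, 1]
Reconstruct: [0, 0, 1, 2, 3, 5, 5, 5, 5, 6]


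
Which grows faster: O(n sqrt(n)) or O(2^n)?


n^1.5 grows slower than exponential
O(n sqrt(n)) is asymptotically smaller; O(2^n) grows faster


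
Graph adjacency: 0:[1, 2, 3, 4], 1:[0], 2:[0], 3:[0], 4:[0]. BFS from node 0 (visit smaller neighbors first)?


BFS queue: start with [0]
Visit order: [0, 1, 2, 3, 4]


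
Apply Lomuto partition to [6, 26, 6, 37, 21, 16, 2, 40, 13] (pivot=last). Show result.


Elements <= 13 go left of pivot.
Result: [6, 6, 2, 13, 21, 16, 26, 40, 37], pivot at index 3


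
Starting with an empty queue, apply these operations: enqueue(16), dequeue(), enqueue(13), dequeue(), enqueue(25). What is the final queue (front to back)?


enqueue(16) -> [16]
dequeue() returns 16 -> []
enqueue(13) -> [13]
dequeue() returns 13 -> []
enqueue(25) -> [25]
Final queue (front to back): [25]


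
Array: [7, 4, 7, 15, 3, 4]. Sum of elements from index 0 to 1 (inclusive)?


Prefix sums: [0, 7, 11, 18, 33, 36, 40]
Sum[0..1] = prefix[2] - prefix[0] = 11 - 0 = 11


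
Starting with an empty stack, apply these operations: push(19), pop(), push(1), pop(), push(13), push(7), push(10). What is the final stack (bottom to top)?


push(19) -> [19]
pop() returns 19 -> []
push(1) -> [1]
pop() returns 1 -> []
push(13) -> [13]
push(7) -> [13, 7]
push(10) -> [13, 7, 10]
Final stack (bottom to top): [13, 7, 10]


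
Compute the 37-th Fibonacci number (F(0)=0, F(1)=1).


F(n)=F(n-1)+F(n-2)
...F(35)=9227465, F(36)=14930352, F(37)=24157817


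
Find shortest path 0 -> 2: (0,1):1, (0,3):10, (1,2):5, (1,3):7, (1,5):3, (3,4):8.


Dijkstra from 0:
Distances: {0: 0, 1: 1, 2: 6, 3: 8, 4: 16, 5: 4}
Shortest distance to 2 = 6, path = [0, 1, 2]


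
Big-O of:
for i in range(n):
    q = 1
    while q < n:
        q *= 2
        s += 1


Per nesting level: O(n) * O(log n) = O(n log n)
Complexity: O(n log n)


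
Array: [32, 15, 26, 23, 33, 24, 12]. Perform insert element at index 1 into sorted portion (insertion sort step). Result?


After one pass: [15, 32, 26, 23, 33, 24, 12]


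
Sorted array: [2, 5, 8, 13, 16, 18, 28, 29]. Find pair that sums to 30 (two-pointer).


Two pointers: lo=0, hi=7
Found pair: (2, 28) summing to 30


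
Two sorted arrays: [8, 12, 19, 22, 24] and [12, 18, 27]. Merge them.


Compare heads, take smaller each step.
Merged: [8, 12, 12, 18, 19, 22, 24, 27]


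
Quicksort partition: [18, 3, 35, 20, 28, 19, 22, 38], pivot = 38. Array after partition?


Elements <= 38 go left of pivot.
Result: [18, 3, 35, 20, 28, 19, 22, 38], pivot at index 7


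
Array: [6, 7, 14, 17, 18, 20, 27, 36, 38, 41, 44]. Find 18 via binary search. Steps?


Search for 18:
[0,10] mid=5 arr[5]=20
[0,4] mid=2 arr[2]=14
[3,4] mid=3 arr[3]=17
[4,4] mid=4 arr[4]=18
Total: 4 comparisons


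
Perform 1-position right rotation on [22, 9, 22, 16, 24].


Right rotate by 1: [24, 22, 9, 22, 16]


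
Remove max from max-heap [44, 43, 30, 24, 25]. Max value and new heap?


Max = 44
Replace root with last, heapify down
Resulting heap: [43, 25, 30, 24]


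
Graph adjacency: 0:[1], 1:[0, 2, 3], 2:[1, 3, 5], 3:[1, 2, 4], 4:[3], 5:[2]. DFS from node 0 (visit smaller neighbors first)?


DFS stack-based: start with [0]
Visit order: [0, 1, 2, 3, 4, 5]


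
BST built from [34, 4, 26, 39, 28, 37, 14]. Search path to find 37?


BST root = 34
Search for 37: compare at each node
Path: [34, 39, 37]


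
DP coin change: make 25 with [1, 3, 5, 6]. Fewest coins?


dp[0]=0; dp[i]=1+min(dp[i-c] for c in coins)
...dp[20]=4, dp[21]=4, dp[22]=4, dp[23]=4, dp[24]=4, dp[25]=5
Minimum coins for 25 = 5


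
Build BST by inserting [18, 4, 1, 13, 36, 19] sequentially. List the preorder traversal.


Root = 18; build tree by BST insertion.
Preorder traversal: [18, 4, 1, 13, 36, 19]


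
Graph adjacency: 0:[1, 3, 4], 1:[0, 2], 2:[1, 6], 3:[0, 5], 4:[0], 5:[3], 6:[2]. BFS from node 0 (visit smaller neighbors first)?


BFS queue: start with [0]
Visit order: [0, 1, 3, 4, 2, 5, 6]


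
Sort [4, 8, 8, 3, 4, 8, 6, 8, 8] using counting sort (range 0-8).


Count array: [0, 0, 0, 1, 2, 0, 1, 0, 5]
Reconstruct: [3, 4, 4, 6, 8, 8, 8, 8, 8]


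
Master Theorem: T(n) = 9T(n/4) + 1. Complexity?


a=9, b=4, c=0. log_4(9)=1.585 > c=0. Case 1: O(n^log_b(a)) = O(n^1.585)
Complexity: O(n^1.585)


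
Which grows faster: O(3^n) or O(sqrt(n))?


sublinear grows slower than exponential (base 3)
O(sqrt(n)) is asymptotically smaller; O(3^n) grows faster


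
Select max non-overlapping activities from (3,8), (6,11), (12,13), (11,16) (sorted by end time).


Greedy: pick earliest-ending, then skip overlaps.
Selected (2 activities): [(3, 8), (12, 13)]


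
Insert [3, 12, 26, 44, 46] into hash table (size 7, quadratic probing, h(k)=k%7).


Insertions: 3->slot 3; 12->slot 5; 26->slot 6; 44->slot 2; 46->slot 4
Table: [None, None, 44, 3, 46, 12, 26]


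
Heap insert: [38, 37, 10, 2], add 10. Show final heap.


Append 10: [38, 37, 10, 2, 10]
Bubble up: no swaps needed
Result: [38, 37, 10, 2, 10]


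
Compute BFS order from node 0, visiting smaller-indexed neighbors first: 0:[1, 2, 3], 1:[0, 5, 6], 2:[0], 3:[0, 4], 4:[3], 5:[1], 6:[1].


BFS queue: start with [0]
Visit order: [0, 1, 2, 3, 5, 6, 4]


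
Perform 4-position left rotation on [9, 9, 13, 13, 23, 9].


Left rotate by 4: [23, 9, 9, 9, 13, 13]


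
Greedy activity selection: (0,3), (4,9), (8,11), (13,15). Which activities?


Greedy: pick earliest-ending, then skip overlaps.
Selected (3 activities): [(0, 3), (4, 9), (13, 15)]


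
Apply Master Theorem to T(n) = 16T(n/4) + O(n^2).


a=16, b=4, c=2. log_4(16)=2 = c=2. Case 2: O(n^c log n) = O(n^2 log n)
Complexity: O(n^2 log n)


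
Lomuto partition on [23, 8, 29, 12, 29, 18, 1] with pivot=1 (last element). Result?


Elements <= 1 go left of pivot.
Result: [1, 8, 29, 12, 29, 18, 23], pivot at index 0


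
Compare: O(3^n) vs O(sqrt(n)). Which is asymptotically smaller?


sublinear grows slower than exponential (base 3)
O(sqrt(n)) is asymptotically smaller; O(3^n) grows faster


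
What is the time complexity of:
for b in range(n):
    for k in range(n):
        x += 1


Per nesting level: O(n) * O(n) = O(n^2)
Complexity: O(n^2)


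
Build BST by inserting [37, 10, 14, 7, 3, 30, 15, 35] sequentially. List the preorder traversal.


Root = 37; build tree by BST insertion.
Preorder traversal: [37, 10, 7, 3, 14, 30, 15, 35]


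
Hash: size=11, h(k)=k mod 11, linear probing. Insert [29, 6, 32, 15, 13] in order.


Insertions: 29->slot 7; 6->slot 6; 32->slot 10; 15->slot 4; 13->slot 2
Table: [None, None, 13, None, 15, None, 6, 29, None, None, 32]


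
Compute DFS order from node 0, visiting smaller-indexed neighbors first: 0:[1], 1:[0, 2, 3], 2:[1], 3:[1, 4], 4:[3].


DFS stack-based: start with [0]
Visit order: [0, 1, 2, 3, 4]


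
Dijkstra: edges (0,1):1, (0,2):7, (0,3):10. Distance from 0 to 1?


Dijkstra from 0:
Distances: {0: 0, 1: 1, 2: 7, 3: 10}
Shortest distance to 1 = 1, path = [0, 1]


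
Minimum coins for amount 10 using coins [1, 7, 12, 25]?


dp[0]=0; dp[i]=1+min(dp[i-c] for c in coins)
...dp[5]=5, dp[6]=6, dp[7]=1, dp[8]=2, dp[9]=3, dp[10]=4
Minimum coins for 10 = 4


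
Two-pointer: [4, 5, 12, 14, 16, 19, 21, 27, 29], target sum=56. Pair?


Two pointers: lo=0, hi=8
Found pair: (27, 29) summing to 56


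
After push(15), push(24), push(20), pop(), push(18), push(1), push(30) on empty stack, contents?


push(15) -> [15]
push(24) -> [15, 24]
push(20) -> [15, 24, 20]
pop() returns 20 -> [15, 24]
push(18) -> [15, 24, 18]
push(1) -> [15, 24, 18, 1]
push(30) -> [15, 24, 18, 1, 30]
Final stack (bottom to top): [15, 24, 18, 1, 30]


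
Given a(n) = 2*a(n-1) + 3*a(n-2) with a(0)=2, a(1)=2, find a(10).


Build bottom-up:
...a(8)=6562, a(9)=19682, a(10)=2*19682+3*6562=59050


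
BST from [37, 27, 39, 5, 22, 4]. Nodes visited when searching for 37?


BST root = 37
Search for 37: compare at each node
Path: [37]


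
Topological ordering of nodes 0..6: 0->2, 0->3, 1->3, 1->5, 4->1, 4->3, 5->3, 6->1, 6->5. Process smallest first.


Kahn's algorithm, process smallest node first
Order: [0, 2, 4, 6, 1, 5, 3]


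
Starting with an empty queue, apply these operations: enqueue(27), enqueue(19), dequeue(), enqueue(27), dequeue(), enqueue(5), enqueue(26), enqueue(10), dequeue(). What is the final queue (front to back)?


enqueue(27) -> [27]
enqueue(19) -> [27, 19]
dequeue() returns 27 -> [19]
enqueue(27) -> [19, 27]
dequeue() returns 19 -> [27]
enqueue(5) -> [27, 5]
enqueue(26) -> [27, 5, 26]
enqueue(10) -> [27, 5, 26, 10]
dequeue() returns 27 -> [5, 26, 10]
Final queue (front to back): [5, 26, 10]


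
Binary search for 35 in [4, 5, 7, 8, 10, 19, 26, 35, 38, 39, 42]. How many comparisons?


Search for 35:
[0,10] mid=5 arr[5]=19
[6,10] mid=8 arr[8]=38
[6,7] mid=6 arr[6]=26
[7,7] mid=7 arr[7]=35
Total: 4 comparisons


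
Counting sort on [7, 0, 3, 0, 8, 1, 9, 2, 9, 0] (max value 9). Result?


Count array: [3, 1, 1, 1, 0, 0, 0, 1, 1, 2]
Reconstruct: [0, 0, 0, 1, 2, 3, 7, 8, 9, 9]


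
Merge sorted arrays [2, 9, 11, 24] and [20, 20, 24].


Compare heads, take smaller each step.
Merged: [2, 9, 11, 20, 20, 24, 24]


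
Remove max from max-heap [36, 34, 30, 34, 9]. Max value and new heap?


Max = 36
Replace root with last, heapify down
Resulting heap: [34, 34, 30, 9]


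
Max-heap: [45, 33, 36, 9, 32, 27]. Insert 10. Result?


Append 10: [45, 33, 36, 9, 32, 27, 10]
Bubble up: no swaps needed
Result: [45, 33, 36, 9, 32, 27, 10]


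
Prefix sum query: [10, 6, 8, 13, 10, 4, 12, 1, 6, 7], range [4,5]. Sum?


Prefix sums: [0, 10, 16, 24, 37, 47, 51, 63, 64, 70, 77]
Sum[4..5] = prefix[6] - prefix[4] = 51 - 37 = 14


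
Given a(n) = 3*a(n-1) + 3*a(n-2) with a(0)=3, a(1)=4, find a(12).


Build bottom-up:
...a(10)=853416, a(11)=3235545, a(12)=3*3235545+3*853416=12266883


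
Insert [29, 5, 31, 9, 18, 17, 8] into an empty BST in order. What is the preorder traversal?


Root = 29; build tree by BST insertion.
Preorder traversal: [29, 5, 9, 8, 18, 17, 31]
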